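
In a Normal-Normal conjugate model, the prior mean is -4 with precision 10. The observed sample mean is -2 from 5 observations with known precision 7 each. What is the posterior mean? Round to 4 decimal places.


Posterior precision = tau0 + n*tau = 10 + 5*7 = 45
Posterior mean = (tau0*mu0 + n*tau*xbar) / posterior_precision
= (10*-4 + 5*7*-2) / 45
= -110 / 45 = -2.4444

-2.4444


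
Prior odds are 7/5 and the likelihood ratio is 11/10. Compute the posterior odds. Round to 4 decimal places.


Posterior odds = prior odds * likelihood ratio
= (7/5) * (11/10)
= 77 / 50
= 1.54

1.54


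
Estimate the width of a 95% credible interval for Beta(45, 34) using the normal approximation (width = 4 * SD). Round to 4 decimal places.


For Beta(a,b): Var = ab/((a+b)^2(a+b+1))
Var = 0.0031, SD = 0.0554
Approximate 95% CI width = 4 * 0.0554 = 0.2214

0.2214


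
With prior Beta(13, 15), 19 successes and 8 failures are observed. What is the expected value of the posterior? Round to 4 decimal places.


Posterior = Beta(32, 23)
E[theta] = alpha/(alpha+beta)
= 32/55 = 0.5818

0.5818


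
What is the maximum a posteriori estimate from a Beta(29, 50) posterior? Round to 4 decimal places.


The MAP estimate equals the mode of the distribution.
Mode of Beta(a,b) = (a-1)/(a+b-2)
= 28/77
= 0.3636

0.3636


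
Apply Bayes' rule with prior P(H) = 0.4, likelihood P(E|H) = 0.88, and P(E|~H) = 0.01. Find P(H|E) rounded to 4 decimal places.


Step 1: Compute marginal P(E) = P(E|H)P(H) + P(E|~H)P(~H)
= 0.88*0.4 + 0.01*0.6 = 0.358
Step 2: P(H|E) = P(E|H)P(H)/P(E) = 0.352/0.358
= 0.9832

0.9832


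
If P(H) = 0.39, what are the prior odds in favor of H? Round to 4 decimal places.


Prior odds = P(H) / (1 - P(H))
= 0.39 / 0.61
= 0.6393

0.6393


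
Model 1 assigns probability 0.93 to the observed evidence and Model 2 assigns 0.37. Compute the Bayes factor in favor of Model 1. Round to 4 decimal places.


BF = P(data|M1) / P(data|M2)
= 0.93 / 0.37 = 2.5135

2.5135


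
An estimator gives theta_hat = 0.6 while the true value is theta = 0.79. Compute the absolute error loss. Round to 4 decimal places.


The absolute error loss is |theta_hat - theta|
= |0.6 - 0.79|
= 0.19

0.19


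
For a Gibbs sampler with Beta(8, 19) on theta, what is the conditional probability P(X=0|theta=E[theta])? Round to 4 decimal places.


E[theta] = 8/(8+19) = 0.2963
P(X=0|theta) = 1 - theta = 0.7037

0.7037


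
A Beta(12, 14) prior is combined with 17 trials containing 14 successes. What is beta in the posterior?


In conjugate updating:
beta_posterior = beta_prior + (n - k)
= 14 + (17 - 14)
= 14 + 3 = 17

17


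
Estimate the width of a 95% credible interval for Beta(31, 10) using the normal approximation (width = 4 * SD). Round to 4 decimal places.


For Beta(a,b): Var = ab/((a+b)^2(a+b+1))
Var = 0.0044, SD = 0.0663
Approximate 95% CI width = 4 * 0.0663 = 0.2651

0.2651


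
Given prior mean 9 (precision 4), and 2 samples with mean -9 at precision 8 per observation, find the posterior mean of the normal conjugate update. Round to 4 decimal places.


The posterior mean is a precision-weighted average of prior and data.
Post. prec. = 4 + 16 = 20
Post. mean = (36 + -144)/20 = -108/20 = -5.4

-5.4


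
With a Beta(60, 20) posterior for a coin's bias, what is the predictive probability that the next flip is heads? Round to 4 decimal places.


The predictive probability equals the posterior mean.
P(next = heads) = alpha / (alpha + beta)
= 60 / 80 = 0.75

0.75


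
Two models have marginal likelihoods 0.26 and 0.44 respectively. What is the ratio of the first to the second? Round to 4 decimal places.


Evidence ratio = 0.26 / 0.44
= 0.5909

0.5909


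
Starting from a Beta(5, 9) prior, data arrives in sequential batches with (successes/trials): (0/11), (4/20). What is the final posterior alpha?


In sequential Bayesian updating, we sum all successes.
Total successes = 4
Final alpha = 5 + 4 = 9

9


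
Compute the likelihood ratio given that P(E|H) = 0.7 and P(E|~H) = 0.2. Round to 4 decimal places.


LR = P(E|H) / P(E|~H)
= 0.7 / 0.2 = 3.5

3.5


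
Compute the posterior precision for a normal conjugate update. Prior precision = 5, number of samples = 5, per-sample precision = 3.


tau_post = tau_0 + n * tau
= 5 + 5 * 3 = 20

20


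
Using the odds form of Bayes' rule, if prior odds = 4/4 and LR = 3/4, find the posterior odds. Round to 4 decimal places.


Bayes' rule in odds form: posterior odds = prior odds * LR
= (4 * 3) / (4 * 4)
= 12/16 = 0.75

0.75


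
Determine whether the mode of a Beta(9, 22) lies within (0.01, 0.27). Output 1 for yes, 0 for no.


First find the mode: (a-1)/(a+b-2) = 0.2759
Is 0.2759 in (0.01, 0.27)? 0

0


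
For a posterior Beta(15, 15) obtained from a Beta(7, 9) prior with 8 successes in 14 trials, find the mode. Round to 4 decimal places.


Mode = (alpha - 1) / (alpha + beta - 2)
= 14 / 28
= 0.5

0.5


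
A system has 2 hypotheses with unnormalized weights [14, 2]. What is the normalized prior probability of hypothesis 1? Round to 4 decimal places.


The normalized prior is the weight divided by the total.
Total weight = 16
P(H1) = 14 / 16 = 0.875

0.875


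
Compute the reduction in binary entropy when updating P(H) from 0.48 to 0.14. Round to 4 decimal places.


H_before = -p*log2(p) - (1-p)*log2(1-p) for p=0.48: 0.9988
H_after for p=0.14: 0.5842
Reduction = 0.9988 - 0.5842 = 0.4146

0.4146


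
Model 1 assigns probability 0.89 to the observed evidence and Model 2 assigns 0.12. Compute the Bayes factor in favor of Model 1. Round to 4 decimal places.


BF = P(data|M1) / P(data|M2)
= 0.89 / 0.12 = 7.4167

7.4167


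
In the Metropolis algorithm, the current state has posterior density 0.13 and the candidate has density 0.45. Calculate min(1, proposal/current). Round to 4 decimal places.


Ratio = 0.45/0.13 = 3.4615
Acceptance probability = min(1, 3.4615)
= 1.0

1.0


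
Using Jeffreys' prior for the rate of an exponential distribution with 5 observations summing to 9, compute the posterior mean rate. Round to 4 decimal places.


Jeffreys' prior leads to posterior Gamma(5, 9).
Mean = 5/9 = 0.5556

0.5556


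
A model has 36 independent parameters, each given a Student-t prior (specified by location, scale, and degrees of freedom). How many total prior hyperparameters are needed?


Each Student-t prior needs 3 hyperparameters (location, scale, and degrees of freedom).
Total = 3 * 36 = 108

108


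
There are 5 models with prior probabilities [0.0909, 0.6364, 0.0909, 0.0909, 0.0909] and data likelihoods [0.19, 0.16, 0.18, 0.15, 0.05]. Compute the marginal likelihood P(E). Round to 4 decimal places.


P(E) = sum over models of P(M_i) * P(E|M_i)
= 0.0909*0.19 + 0.6364*0.16 + 0.0909*0.18 + 0.0909*0.15 + 0.0909*0.05
= 0.1536

0.1536


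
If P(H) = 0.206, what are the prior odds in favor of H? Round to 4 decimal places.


Prior odds = P(H) / (1 - P(H))
= 0.206 / 0.794
= 0.2594

0.2594


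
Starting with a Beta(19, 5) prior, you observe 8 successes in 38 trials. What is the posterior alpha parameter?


For a Beta-Binomial conjugate model:
Posterior alpha = prior alpha + number of successes
= 19 + 8 = 27

27


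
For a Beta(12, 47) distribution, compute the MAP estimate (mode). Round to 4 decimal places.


MAP = mode = (a-1)/(a+b-2)
= (12-1)/(12+47-2)
= 11/57 = 0.193

0.193


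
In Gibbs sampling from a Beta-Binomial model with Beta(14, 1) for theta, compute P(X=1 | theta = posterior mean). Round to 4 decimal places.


Posterior mean = alpha/(alpha+beta) = 14/15 = 0.9333
P(X=1|theta=mean) = theta = 0.9333

0.9333


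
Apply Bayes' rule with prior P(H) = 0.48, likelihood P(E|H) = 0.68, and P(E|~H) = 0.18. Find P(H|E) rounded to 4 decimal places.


Step 1: Compute marginal P(E) = P(E|H)P(H) + P(E|~H)P(~H)
= 0.68*0.48 + 0.18*0.52 = 0.42
Step 2: P(H|E) = P(E|H)P(H)/P(E) = 0.3264/0.42
= 0.7771

0.7771


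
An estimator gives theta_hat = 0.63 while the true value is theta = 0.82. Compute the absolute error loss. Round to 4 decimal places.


The absolute error loss is |theta_hat - theta|
= |0.63 - 0.82|
= 0.19

0.19


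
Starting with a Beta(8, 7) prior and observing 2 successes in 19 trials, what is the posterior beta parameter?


Posterior beta = prior beta + failures
Failures = 19 - 2 = 17
beta_post = 7 + 17 = 24

24


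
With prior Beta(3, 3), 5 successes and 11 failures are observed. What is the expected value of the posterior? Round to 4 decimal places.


Posterior = Beta(8, 14)
E[theta] = alpha/(alpha+beta)
= 8/22 = 0.3636

0.3636


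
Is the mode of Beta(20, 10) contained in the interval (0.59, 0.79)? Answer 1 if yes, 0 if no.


Mode = (a-1)/(a+b-2) = 19/28 = 0.6786
Interval: (0.59, 0.79)
Contains mode? 1

1


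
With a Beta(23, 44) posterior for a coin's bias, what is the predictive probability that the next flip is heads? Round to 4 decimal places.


The predictive probability equals the posterior mean.
P(next = heads) = alpha / (alpha + beta)
= 23 / 67 = 0.3433

0.3433


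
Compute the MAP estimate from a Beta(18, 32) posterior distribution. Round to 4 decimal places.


MAP = mode of Beta distribution
= (alpha - 1)/(alpha + beta - 2)
= (18-1)/(18+32-2)
= 17/48 = 0.3542

0.3542


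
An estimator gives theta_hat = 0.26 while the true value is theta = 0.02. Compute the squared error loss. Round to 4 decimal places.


The squared error loss is (theta_hat - theta)^2
= (0.26 - 0.02)^2
= (0.24)^2 = 0.0576

0.0576


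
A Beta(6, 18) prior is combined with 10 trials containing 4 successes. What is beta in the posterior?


In conjugate updating:
beta_posterior = beta_prior + (n - k)
= 18 + (10 - 4)
= 18 + 6 = 24

24


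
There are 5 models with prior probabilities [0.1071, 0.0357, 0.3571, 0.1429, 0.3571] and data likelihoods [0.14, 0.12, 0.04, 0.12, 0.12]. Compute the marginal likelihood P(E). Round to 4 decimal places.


P(E) = sum over models of P(M_i) * P(E|M_i)
= 0.1071*0.14 + 0.0357*0.12 + 0.3571*0.04 + 0.1429*0.12 + 0.3571*0.12
= 0.0936

0.0936


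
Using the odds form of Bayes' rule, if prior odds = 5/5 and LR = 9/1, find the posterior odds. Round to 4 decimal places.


Bayes' rule in odds form: posterior odds = prior odds * LR
= (5 * 9) / (5 * 1)
= 45/5 = 9.0

9.0


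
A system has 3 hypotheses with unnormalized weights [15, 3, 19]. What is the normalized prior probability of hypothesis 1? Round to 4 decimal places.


The normalized prior is the weight divided by the total.
Total weight = 37
P(H1) = 15 / 37 = 0.4054

0.4054


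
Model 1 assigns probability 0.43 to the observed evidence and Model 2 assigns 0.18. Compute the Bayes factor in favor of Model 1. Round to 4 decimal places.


BF = P(data|M1) / P(data|M2)
= 0.43 / 0.18 = 2.3889

2.3889


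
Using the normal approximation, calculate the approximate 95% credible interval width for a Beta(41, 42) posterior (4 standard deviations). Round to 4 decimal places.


Var(Beta) = 41*42/(83^2 * 84) = 0.003
SD = 0.0546
Width ~ 4*SD = 0.2182

0.2182


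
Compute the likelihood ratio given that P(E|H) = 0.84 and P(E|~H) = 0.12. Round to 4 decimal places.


LR = P(E|H) / P(E|~H)
= 0.84 / 0.12 = 7.0

7.0


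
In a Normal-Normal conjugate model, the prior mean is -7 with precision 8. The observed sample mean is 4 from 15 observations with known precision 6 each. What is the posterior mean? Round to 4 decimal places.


Posterior precision = tau0 + n*tau = 8 + 15*6 = 98
Posterior mean = (tau0*mu0 + n*tau*xbar) / posterior_precision
= (8*-7 + 15*6*4) / 98
= 304 / 98 = 3.102

3.102


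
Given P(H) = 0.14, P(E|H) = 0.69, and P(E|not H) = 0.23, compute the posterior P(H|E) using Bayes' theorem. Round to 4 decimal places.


By Bayes' theorem: P(H|E) = P(E|H)*P(H) / P(E)
P(E) = P(E|H)*P(H) + P(E|not H)*P(not H)
P(E) = 0.69*0.14 + 0.23*0.86 = 0.2944
P(H|E) = 0.69*0.14 / 0.2944 = 0.3281

0.3281


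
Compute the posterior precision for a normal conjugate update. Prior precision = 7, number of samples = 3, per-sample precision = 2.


tau_post = tau_0 + n * tau
= 7 + 3 * 2 = 13

13


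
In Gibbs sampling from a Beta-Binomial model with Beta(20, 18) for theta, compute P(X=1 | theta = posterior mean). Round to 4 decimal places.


Posterior mean = alpha/(alpha+beta) = 20/38 = 0.5263
P(X=1|theta=mean) = theta = 0.5263

0.5263


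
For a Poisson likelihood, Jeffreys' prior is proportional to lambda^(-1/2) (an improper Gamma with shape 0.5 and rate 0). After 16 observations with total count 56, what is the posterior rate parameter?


Jeffreys' prior for Poisson is proportional to lambda^(-1/2).
Posterior is Gamma(0.5 + S, 0 + n) = Gamma(0.5 + 56, 16).
Posterior rate = 0 + n = 16

16.0


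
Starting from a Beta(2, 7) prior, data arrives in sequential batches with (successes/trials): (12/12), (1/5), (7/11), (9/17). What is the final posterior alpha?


In sequential Bayesian updating, we sum all successes.
Total successes = 29
Final alpha = 2 + 29 = 31

31


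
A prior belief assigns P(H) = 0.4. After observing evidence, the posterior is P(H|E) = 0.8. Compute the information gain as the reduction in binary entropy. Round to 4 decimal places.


H(prior) = -0.4*log2(0.4) - 0.6*log2(0.6)
= 0.971
H(post) = -0.8*log2(0.8) - 0.2*log2(0.2)
= 0.7219
IG = 0.971 - 0.7219 = 0.249

0.249


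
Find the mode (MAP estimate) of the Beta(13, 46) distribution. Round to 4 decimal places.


For Beta(a,b) with a,b > 1:
Mode = (a-1)/(a+b-2) = (13-1)/(59-2)
= 12/57 = 0.2105

0.2105


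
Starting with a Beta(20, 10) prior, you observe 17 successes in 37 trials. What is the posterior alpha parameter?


For a Beta-Binomial conjugate model:
Posterior alpha = prior alpha + number of successes
= 20 + 17 = 37

37


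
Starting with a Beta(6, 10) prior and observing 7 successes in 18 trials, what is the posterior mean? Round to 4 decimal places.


Posterior parameters: alpha = 6 + 7 = 13
beta = 10 + 11 = 21
Posterior mean = alpha / (alpha + beta) = 13 / 34
= 0.3824

0.3824


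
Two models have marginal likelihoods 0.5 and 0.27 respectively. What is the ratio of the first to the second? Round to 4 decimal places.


Evidence ratio = 0.5 / 0.27
= 1.8519

1.8519


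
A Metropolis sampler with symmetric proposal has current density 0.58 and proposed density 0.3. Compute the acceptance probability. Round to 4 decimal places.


For symmetric proposals, acceptance = min(1, pi(x*)/pi(x))
= min(1, 0.3/0.58)
= min(1, 0.5172) = 0.5172

0.5172


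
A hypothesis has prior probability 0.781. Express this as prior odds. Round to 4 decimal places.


Odds = P(H) / P(not H) = 0.781 / 0.219
= 3.5662

3.5662


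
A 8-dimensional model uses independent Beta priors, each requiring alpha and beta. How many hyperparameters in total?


Per parameter: 2 (alpha and beta).
Total = 8 * 2 = 16

16


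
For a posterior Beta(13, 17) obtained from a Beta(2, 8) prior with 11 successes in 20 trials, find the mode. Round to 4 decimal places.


Mode = (alpha - 1) / (alpha + beta - 2)
= 12 / 28
= 0.4286

0.4286


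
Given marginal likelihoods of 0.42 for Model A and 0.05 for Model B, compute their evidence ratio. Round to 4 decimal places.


Ratio = ML(A) / ML(B) = 0.42/0.05
= 8.4

8.4


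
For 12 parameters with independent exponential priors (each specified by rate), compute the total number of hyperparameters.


A exponential prior has 1 hyperparameter per parameter.
Total = 12 * 1 = 12

12


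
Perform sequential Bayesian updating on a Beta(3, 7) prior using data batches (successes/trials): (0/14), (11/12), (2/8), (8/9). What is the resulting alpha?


Accumulate successes: 21
Posterior alpha = prior alpha + sum of successes
= 3 + 21 = 24

24


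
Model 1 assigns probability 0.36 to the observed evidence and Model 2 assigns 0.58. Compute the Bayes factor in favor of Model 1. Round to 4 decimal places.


BF = P(data|M1) / P(data|M2)
= 0.36 / 0.58 = 0.6207

0.6207


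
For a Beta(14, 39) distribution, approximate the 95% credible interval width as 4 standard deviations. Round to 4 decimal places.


Variance of Beta(a,b) = ab / ((a+b)^2 * (a+b+1))
= 14*39 / ((53)^2 * 54)
= 0.0036
SD = sqrt(0.0036) = 0.06
Width = 4 * SD = 0.24

0.24


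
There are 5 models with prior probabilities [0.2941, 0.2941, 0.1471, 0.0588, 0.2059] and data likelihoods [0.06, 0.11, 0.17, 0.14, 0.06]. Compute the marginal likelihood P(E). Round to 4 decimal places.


P(E) = sum over models of P(M_i) * P(E|M_i)
= 0.2941*0.06 + 0.2941*0.11 + 0.1471*0.17 + 0.0588*0.14 + 0.2059*0.06
= 0.0956

0.0956


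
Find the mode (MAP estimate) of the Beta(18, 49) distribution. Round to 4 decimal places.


For Beta(a,b) with a,b > 1:
Mode = (a-1)/(a+b-2) = (18-1)/(67-2)
= 17/65 = 0.2615

0.2615


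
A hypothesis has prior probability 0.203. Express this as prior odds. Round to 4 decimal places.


Odds = P(H) / P(not H) = 0.203 / 0.797
= 0.2547

0.2547


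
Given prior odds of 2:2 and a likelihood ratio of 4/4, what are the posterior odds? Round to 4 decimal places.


Posterior odds = prior odds * LR
Prior odds = 2/2 = 1.0
LR = 4/4 = 1.0
Posterior odds = 1.0 * 1.0 = 1.0

1.0


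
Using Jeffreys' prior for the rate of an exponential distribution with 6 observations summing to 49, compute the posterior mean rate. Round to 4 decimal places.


Jeffreys' prior leads to posterior Gamma(6, 49).
Mean = 6/49 = 0.1224

0.1224


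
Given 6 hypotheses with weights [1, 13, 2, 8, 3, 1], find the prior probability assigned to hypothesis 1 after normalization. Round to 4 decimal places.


To normalize, divide each weight by the sum of all weights.
Sum = 28
Prior(H1) = 1/28 = 0.0357

0.0357


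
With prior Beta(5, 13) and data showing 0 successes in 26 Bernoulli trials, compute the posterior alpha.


Conjugate update: alpha_posterior = alpha_prior + k
= 5 + 0 = 5

5


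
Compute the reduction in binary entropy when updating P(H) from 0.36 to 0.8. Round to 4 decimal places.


H_before = -p*log2(p) - (1-p)*log2(1-p) for p=0.36: 0.9427
H_after for p=0.8: 0.7219
Reduction = 0.9427 - 0.7219 = 0.2208

0.2208


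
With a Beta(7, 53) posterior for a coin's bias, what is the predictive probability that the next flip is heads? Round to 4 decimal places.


The predictive probability equals the posterior mean.
P(next = heads) = alpha / (alpha + beta)
= 7 / 60 = 0.1167

0.1167


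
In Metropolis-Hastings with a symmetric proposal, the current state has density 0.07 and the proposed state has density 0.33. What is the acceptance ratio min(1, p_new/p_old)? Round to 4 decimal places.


Ratio = p_new / p_old = 0.33 / 0.07 = 4.7143
Acceptance = min(1, 4.7143) = 1.0

1.0


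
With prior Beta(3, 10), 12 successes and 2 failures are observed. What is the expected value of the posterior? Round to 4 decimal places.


Posterior = Beta(15, 12)
E[theta] = alpha/(alpha+beta)
= 15/27 = 0.5556

0.5556


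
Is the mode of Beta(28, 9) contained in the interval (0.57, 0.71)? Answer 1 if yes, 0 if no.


Mode = (a-1)/(a+b-2) = 27/35 = 0.7714
Interval: (0.57, 0.71)
Contains mode? 0

0


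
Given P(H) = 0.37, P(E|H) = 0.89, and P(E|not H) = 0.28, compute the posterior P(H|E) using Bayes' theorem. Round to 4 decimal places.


By Bayes' theorem: P(H|E) = P(E|H)*P(H) / P(E)
P(E) = P(E|H)*P(H) + P(E|not H)*P(not H)
P(E) = 0.89*0.37 + 0.28*0.63 = 0.5057
P(H|E) = 0.89*0.37 / 0.5057 = 0.6512

0.6512


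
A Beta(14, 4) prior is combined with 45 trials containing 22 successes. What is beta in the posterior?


In conjugate updating:
beta_posterior = beta_prior + (n - k)
= 4 + (45 - 22)
= 4 + 23 = 27

27


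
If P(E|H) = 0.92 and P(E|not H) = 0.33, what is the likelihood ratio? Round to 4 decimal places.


Likelihood ratio = P(E|H) / P(E|not H)
= 0.92 / 0.33
= 2.7879

2.7879


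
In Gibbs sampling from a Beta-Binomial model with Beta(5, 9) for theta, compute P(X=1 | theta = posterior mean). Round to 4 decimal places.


Posterior mean = alpha/(alpha+beta) = 5/14 = 0.3571
P(X=1|theta=mean) = theta = 0.3571

0.3571


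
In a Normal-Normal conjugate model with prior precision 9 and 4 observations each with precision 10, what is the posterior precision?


Posterior precision = prior precision + n * observation precision
= 9 + 4 * 10
= 9 + 40 = 49

49


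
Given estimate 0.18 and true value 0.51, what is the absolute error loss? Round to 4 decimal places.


Absolute error = |estimate - true|
= |-0.33| = 0.33

0.33


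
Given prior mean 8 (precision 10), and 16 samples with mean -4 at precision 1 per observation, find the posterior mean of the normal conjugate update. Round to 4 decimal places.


The posterior mean is a precision-weighted average of prior and data.
Post. prec. = 10 + 16 = 26
Post. mean = (80 + -64)/26 = 16/26 = 0.6154

0.6154


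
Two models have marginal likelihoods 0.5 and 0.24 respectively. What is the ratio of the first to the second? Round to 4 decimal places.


Evidence ratio = 0.5 / 0.24
= 2.0833

2.0833


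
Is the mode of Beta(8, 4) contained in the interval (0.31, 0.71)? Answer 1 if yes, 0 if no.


Mode = (a-1)/(a+b-2) = 7/10 = 0.7
Interval: (0.31, 0.71)
Contains mode? 1

1


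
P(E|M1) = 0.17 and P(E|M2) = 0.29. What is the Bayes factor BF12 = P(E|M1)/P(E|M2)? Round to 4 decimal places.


Bayes factor BF12 = P(E|M1) / P(E|M2)
= 0.17 / 0.29
= 0.5862

0.5862


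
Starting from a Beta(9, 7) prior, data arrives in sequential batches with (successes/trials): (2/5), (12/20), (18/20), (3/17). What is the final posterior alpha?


In sequential Bayesian updating, we sum all successes.
Total successes = 35
Final alpha = 9 + 35 = 44

44


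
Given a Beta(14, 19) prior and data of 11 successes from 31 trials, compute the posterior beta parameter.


Number of failures = 31 - 11 = 20
Posterior beta = 19 + 20 = 39

39


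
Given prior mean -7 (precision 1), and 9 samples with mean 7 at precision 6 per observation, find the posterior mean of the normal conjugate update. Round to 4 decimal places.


The posterior mean is a precision-weighted average of prior and data.
Post. prec. = 1 + 54 = 55
Post. mean = (-7 + 378)/55 = 371/55 = 6.7455

6.7455


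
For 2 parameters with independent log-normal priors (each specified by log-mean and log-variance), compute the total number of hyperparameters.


A log-normal prior has 2 hyperparameters per parameter.
Total = 2 * 2 = 4

4


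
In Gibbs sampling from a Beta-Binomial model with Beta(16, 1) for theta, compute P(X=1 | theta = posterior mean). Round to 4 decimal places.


Posterior mean = alpha/(alpha+beta) = 16/17 = 0.9412
P(X=1|theta=mean) = theta = 0.9412

0.9412


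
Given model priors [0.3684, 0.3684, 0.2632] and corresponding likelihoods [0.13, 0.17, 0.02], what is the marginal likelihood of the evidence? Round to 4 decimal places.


P(E) = sum_i P(M_i) P(E|M_i)
= 0.0479 + 0.0626 + 0.0053
= 0.1158

0.1158


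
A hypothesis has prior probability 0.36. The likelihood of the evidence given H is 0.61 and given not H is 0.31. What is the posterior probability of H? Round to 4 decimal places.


Using Bayes' theorem:
P(E) = 0.36 * 0.61 + 0.64 * 0.31
P(E) = 0.418
P(H|E) = (0.36 * 0.61) / 0.418 = 0.5254

0.5254


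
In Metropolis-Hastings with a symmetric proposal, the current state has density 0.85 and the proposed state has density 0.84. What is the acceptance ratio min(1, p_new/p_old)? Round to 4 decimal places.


Ratio = p_new / p_old = 0.84 / 0.85 = 0.9882
Acceptance = min(1, 0.9882) = 0.9882

0.9882


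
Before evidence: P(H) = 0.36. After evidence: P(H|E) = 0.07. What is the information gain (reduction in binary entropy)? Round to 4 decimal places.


Prior entropy = 0.9427
Posterior entropy = 0.3659
Information gain = 0.9427 - 0.3659 = 0.5768

0.5768


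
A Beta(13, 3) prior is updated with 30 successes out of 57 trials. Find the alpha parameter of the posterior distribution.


In the Beta-Binomial conjugate update:
alpha_post = alpha_prior + successes
= 13 + 30
= 43

43


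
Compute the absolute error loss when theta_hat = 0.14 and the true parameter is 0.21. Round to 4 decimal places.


L = |theta_hat - theta_true|
= |0.14 - 0.21| = 0.07

0.07


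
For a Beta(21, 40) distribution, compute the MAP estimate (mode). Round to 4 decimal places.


MAP = mode = (a-1)/(a+b-2)
= (21-1)/(21+40-2)
= 20/59 = 0.339

0.339


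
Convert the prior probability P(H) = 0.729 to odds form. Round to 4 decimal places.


P(not H) = 1 - 0.729 = 0.271
Odds = 0.729 / 0.271 = 2.69

2.69


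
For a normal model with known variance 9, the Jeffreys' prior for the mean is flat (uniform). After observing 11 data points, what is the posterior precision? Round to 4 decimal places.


Jeffreys' prior for normal mean (known variance) is flat.
Prior precision = 0.
Posterior precision = prior_prec + n/sigma^2 = 0 + 11/9
= 1.2222

1.2222


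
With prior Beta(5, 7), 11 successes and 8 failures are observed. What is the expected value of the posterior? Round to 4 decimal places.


Posterior = Beta(16, 15)
E[theta] = alpha/(alpha+beta)
= 16/31 = 0.5161

0.5161


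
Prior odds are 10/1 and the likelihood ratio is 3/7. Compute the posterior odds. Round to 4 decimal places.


Posterior odds = prior odds * likelihood ratio
= (10/1) * (3/7)
= 30 / 7
= 4.2857

4.2857


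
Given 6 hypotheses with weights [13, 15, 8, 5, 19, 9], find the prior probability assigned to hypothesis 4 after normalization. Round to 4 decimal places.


To normalize, divide each weight by the sum of all weights.
Sum = 69
Prior(H4) = 5/69 = 0.0725

0.0725


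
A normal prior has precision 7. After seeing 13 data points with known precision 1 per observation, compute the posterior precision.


In the conjugate normal model, precisions add:
tau_posterior = tau_prior + n * tau_data
= 7 + 13*1 = 20

20


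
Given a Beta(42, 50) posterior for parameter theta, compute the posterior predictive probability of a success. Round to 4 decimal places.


For a Beta-Bernoulli model, the predictive probability is the mean:
P(success) = 42/(42+50) = 42/92 = 0.4565

0.4565


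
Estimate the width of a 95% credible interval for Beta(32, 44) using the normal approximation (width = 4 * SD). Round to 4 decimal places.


For Beta(a,b): Var = ab/((a+b)^2(a+b+1))
Var = 0.0032, SD = 0.0563
Approximate 95% CI width = 4 * 0.0563 = 0.2251

0.2251


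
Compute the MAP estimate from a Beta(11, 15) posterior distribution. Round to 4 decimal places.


MAP = mode of Beta distribution
= (alpha - 1)/(alpha + beta - 2)
= (11-1)/(11+15-2)
= 10/24 = 0.4167

0.4167


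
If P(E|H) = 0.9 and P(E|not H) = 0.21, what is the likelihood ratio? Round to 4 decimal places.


Likelihood ratio = P(E|H) / P(E|not H)
= 0.9 / 0.21
= 4.2857

4.2857


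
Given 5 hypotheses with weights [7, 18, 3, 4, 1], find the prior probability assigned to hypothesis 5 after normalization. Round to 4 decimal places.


To normalize, divide each weight by the sum of all weights.
Sum = 33
Prior(H5) = 1/33 = 0.0303

0.0303


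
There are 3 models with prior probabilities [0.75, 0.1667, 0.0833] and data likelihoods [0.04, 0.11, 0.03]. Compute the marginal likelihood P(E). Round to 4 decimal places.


P(E) = sum over models of P(M_i) * P(E|M_i)
= 0.75*0.04 + 0.1667*0.11 + 0.0833*0.03
= 0.0508

0.0508


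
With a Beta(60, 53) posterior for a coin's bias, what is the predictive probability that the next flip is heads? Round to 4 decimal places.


The predictive probability equals the posterior mean.
P(next = heads) = alpha / (alpha + beta)
= 60 / 113 = 0.531

0.531


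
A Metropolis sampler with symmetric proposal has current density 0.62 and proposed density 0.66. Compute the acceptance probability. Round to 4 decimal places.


For symmetric proposals, acceptance = min(1, pi(x*)/pi(x))
= min(1, 0.66/0.62)
= min(1, 1.0645) = 1.0

1.0


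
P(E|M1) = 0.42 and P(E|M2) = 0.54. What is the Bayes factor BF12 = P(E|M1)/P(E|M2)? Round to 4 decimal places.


Bayes factor BF12 = P(E|M1) / P(E|M2)
= 0.42 / 0.54
= 0.7778

0.7778


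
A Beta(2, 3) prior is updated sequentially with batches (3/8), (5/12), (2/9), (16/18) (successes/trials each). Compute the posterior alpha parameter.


Sequential conjugate updating is equivalent to a single batch update.
Total successes across all batches = 26
alpha_posterior = alpha_prior + total_successes = 2 + 26
= 28

28


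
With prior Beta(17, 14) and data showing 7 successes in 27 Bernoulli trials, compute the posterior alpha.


Conjugate update: alpha_posterior = alpha_prior + k
= 17 + 7 = 24

24


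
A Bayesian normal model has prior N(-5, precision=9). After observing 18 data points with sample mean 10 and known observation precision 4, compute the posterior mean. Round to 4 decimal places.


Posterior mean = (prior_precision * prior_mean + n * data_precision * data_mean) / (prior_precision + n * data_precision)
Numerator = 9*-5 + 18*4*10 = 675
Denominator = 9 + 18*4 = 81
Posterior mean = 8.3333

8.3333


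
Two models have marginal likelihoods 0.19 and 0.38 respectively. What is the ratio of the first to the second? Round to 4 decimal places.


Evidence ratio = 0.19 / 0.38
= 0.5

0.5


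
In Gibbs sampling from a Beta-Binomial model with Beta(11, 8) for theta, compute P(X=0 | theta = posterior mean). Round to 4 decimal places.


Posterior mean = alpha/(alpha+beta) = 11/19 = 0.5789
P(X=0|theta=mean) = 1 - theta = 0.4211

0.4211


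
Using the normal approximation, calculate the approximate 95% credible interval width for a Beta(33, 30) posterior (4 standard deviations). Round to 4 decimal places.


Var(Beta) = 33*30/(63^2 * 64) = 0.0039
SD = 0.0624
Width ~ 4*SD = 0.2497

0.2497


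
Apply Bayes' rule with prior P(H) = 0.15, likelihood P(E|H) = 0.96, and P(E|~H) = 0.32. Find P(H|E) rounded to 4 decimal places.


Step 1: Compute marginal P(E) = P(E|H)P(H) + P(E|~H)P(~H)
= 0.96*0.15 + 0.32*0.85 = 0.416
Step 2: P(H|E) = P(E|H)P(H)/P(E) = 0.144/0.416
= 0.3462

0.3462


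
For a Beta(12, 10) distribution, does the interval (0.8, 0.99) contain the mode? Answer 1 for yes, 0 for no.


Mode of Beta(a,b) = (a-1)/(a+b-2)
= (12-1)/(12+10-2) = 0.55
Check: 0.8 <= 0.55 <= 0.99?
Result: 0

0


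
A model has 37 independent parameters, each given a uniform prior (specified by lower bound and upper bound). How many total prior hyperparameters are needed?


Each uniform prior needs 2 hyperparameters (lower bound and upper bound).
Total = 2 * 37 = 74

74


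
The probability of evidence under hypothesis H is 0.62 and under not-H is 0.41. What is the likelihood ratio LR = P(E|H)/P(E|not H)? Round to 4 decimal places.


LR = 0.62 / 0.41
= 1.5122

1.5122


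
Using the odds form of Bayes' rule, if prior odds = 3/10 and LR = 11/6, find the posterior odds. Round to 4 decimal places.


Bayes' rule in odds form: posterior odds = prior odds * LR
= (3 * 11) / (10 * 6)
= 33/60 = 0.55

0.55


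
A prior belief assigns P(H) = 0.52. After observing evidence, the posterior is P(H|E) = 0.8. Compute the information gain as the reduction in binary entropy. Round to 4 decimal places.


H(prior) = -0.52*log2(0.52) - 0.48*log2(0.48)
= 0.9988
H(post) = -0.8*log2(0.8) - 0.2*log2(0.2)
= 0.7219
IG = 0.9988 - 0.7219 = 0.2769

0.2769


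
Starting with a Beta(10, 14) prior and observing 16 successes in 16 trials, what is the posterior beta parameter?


Posterior beta = prior beta + failures
Failures = 16 - 16 = 0
beta_post = 14 + 0 = 14

14


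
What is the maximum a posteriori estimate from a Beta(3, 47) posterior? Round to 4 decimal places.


The MAP estimate equals the mode of the distribution.
Mode of Beta(a,b) = (a-1)/(a+b-2)
= 2/48
= 0.0417

0.0417


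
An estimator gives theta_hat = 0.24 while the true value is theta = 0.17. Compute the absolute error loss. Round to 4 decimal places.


The absolute error loss is |theta_hat - theta|
= |0.24 - 0.17|
= 0.07

0.07


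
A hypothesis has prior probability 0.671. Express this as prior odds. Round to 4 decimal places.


Odds = P(H) / P(not H) = 0.671 / 0.329
= 2.0395

2.0395


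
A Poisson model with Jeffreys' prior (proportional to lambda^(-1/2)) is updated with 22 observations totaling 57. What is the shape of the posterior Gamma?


Posterior = Gamma(0.5 + S, n)
= Gamma(0.5 + 57, 22)
Posterior shape = 0.5 + S = 0.5 + 57 = 57.5

57.5


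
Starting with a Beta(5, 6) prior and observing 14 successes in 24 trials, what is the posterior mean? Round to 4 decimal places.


Posterior parameters: alpha = 5 + 14 = 19
beta = 6 + 10 = 16
Posterior mean = alpha / (alpha + beta) = 19 / 35
= 0.5429

0.5429


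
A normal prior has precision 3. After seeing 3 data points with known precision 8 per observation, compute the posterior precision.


In the conjugate normal model, precisions add:
tau_posterior = tau_prior + n * tau_data
= 3 + 3*8 = 27

27


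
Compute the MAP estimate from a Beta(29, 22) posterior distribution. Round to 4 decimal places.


MAP = mode of Beta distribution
= (alpha - 1)/(alpha + beta - 2)
= (29-1)/(29+22-2)
= 28/49 = 0.5714

0.5714


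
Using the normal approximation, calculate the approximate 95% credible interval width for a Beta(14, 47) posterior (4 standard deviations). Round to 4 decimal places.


Var(Beta) = 14*47/(61^2 * 62) = 0.0029
SD = 0.0534
Width ~ 4*SD = 0.2136

0.2136


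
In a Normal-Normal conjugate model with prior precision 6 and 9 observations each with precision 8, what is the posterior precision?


Posterior precision = prior precision + n * observation precision
= 6 + 9 * 8
= 6 + 72 = 78

78


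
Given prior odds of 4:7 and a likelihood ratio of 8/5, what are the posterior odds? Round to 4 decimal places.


Posterior odds = prior odds * LR
Prior odds = 4/7 = 0.5714
LR = 8/5 = 1.6
Posterior odds = 0.5714 * 1.6 = 0.9143

0.9143


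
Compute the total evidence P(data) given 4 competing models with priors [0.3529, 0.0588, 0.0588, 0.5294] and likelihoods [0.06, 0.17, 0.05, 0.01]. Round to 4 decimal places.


Marginal likelihood = sum P(model_i) * P(data|model_i)
Model 1: 0.3529 * 0.06 = 0.0212
Model 2: 0.0588 * 0.17 = 0.01
Model 3: 0.0588 * 0.05 = 0.0029
Model 4: 0.5294 * 0.01 = 0.0053
Total = 0.0394

0.0394


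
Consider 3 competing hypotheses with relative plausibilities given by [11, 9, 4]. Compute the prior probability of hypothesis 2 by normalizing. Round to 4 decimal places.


Sum of weights = 11 + 9 + 4 = 24
Normalized prior for H2 = 9 / 24
= 0.375

0.375


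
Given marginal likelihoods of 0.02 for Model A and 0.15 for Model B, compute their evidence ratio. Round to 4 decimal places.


Ratio = ML(A) / ML(B) = 0.02/0.15
= 0.1333

0.1333


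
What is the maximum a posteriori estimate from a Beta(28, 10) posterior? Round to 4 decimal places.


The MAP estimate equals the mode of the distribution.
Mode of Beta(a,b) = (a-1)/(a+b-2)
= 27/36
= 0.75

0.75


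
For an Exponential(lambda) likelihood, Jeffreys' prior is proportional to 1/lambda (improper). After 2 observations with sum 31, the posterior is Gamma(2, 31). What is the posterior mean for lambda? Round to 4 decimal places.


Posterior = Gamma(n, sum_x) = Gamma(2, 31)
Posterior mean = shape/rate = 2/31
= 0.0645

0.0645


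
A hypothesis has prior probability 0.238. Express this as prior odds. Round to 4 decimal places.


Odds = P(H) / P(not H) = 0.238 / 0.762
= 0.3123

0.3123


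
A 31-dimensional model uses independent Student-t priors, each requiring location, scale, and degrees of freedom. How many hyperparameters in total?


Per parameter: 3 (location, scale, and degrees of freedom).
Total = 31 * 3 = 93

93


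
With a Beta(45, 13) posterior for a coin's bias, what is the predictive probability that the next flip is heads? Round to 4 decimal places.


The predictive probability equals the posterior mean.
P(next = heads) = alpha / (alpha + beta)
= 45 / 58 = 0.7759

0.7759


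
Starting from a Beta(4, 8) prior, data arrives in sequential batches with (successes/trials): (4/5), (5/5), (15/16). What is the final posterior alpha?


In sequential Bayesian updating, we sum all successes.
Total successes = 24
Final alpha = 4 + 24 = 28

28


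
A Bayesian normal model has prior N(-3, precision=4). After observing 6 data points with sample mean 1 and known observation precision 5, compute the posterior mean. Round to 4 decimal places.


Posterior mean = (prior_precision * prior_mean + n * data_precision * data_mean) / (prior_precision + n * data_precision)
Numerator = 4*-3 + 6*5*1 = 18
Denominator = 4 + 6*5 = 34
Posterior mean = 0.5294

0.5294


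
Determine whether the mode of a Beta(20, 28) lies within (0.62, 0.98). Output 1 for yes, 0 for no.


First find the mode: (a-1)/(a+b-2) = 0.413
Is 0.413 in (0.62, 0.98)? 0

0


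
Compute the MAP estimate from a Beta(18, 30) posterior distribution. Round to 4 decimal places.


MAP = mode of Beta distribution
= (alpha - 1)/(alpha + beta - 2)
= (18-1)/(18+30-2)
= 17/46 = 0.3696

0.3696


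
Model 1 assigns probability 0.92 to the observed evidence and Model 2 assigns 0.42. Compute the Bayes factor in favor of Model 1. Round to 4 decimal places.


BF = P(data|M1) / P(data|M2)
= 0.92 / 0.42 = 2.1905

2.1905


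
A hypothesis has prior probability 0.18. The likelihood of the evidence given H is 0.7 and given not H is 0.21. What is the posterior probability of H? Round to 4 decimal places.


Using Bayes' theorem:
P(E) = 0.18 * 0.7 + 0.82 * 0.21
P(E) = 0.2982
P(H|E) = (0.18 * 0.7) / 0.2982 = 0.4225

0.4225


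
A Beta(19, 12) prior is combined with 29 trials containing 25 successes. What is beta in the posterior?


In conjugate updating:
beta_posterior = beta_prior + (n - k)
= 12 + (29 - 25)
= 12 + 4 = 16

16


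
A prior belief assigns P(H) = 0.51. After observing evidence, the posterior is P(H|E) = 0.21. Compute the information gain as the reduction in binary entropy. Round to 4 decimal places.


H(prior) = -0.51*log2(0.51) - 0.49*log2(0.49)
= 0.9997
H(post) = -0.21*log2(0.21) - 0.79*log2(0.79)
= 0.7415
IG = 0.9997 - 0.7415 = 0.2582

0.2582


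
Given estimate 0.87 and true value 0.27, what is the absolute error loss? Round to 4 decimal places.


Absolute error = |estimate - true|
= |0.6| = 0.6

0.6


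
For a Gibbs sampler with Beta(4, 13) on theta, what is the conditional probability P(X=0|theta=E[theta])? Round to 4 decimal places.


E[theta] = 4/(4+13) = 0.2353
P(X=0|theta) = 1 - theta = 0.7647

0.7647


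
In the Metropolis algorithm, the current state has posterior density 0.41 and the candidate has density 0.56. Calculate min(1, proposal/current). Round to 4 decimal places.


Ratio = 0.56/0.41 = 1.3659
Acceptance probability = min(1, 1.3659)
= 1.0

1.0


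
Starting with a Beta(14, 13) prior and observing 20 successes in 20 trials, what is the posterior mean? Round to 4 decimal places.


Posterior parameters: alpha = 14 + 20 = 34
beta = 13 + 0 = 13
Posterior mean = alpha / (alpha + beta) = 34 / 47
= 0.7234

0.7234


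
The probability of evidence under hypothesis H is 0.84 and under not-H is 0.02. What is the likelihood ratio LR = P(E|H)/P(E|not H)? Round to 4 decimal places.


LR = 0.84 / 0.02
= 42.0

42.0


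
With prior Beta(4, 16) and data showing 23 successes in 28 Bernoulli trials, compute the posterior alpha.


Conjugate update: alpha_posterior = alpha_prior + k
= 4 + 23 = 27

27


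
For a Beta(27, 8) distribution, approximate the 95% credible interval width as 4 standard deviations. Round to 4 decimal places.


Variance of Beta(a,b) = ab / ((a+b)^2 * (a+b+1))
= 27*8 / ((35)^2 * 36)
= 0.0049
SD = sqrt(0.0049) = 0.07
Width = 4 * SD = 0.2799

0.2799
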